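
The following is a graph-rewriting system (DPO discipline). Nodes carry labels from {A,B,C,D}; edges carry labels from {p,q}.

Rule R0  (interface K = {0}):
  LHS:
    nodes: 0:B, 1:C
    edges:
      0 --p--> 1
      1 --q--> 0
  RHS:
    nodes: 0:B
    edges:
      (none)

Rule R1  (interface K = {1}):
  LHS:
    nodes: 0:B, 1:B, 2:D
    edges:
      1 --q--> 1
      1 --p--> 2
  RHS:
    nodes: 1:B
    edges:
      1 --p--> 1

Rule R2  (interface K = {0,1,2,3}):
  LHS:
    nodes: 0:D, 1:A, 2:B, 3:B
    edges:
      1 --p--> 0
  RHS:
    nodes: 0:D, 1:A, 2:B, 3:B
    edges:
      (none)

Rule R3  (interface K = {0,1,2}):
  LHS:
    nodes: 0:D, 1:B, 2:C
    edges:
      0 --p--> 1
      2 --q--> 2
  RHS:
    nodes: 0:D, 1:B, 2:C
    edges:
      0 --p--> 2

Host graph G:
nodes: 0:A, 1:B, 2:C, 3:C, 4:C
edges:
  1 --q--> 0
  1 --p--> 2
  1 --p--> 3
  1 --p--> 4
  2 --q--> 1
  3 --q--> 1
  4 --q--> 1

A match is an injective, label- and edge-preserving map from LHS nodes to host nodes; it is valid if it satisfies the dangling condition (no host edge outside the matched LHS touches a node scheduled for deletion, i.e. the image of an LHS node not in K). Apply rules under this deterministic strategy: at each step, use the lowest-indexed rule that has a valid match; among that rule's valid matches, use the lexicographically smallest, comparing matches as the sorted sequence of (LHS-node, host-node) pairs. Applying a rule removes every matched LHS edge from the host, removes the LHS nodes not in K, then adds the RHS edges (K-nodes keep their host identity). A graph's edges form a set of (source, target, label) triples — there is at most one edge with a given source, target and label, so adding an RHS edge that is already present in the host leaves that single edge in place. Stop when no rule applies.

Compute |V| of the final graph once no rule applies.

Answer: 2

Rewrite trace:
start.  V:5 E:7  edges: 1-q->0 1-p->2 1-p->3 1-p->4 2-q->1 3-q->1 4-q->1
1. fire R0 via {0↦1, 1↦2}  →  V:4 E:5  edges: 1-q->0 1-p->3 1-p->4 3-q->1 4-q->1
2. fire R0 via {0↦1, 1↦3}  →  V:3 E:3  edges: 1-q->0 1-p->4 4-q->1
3. fire R0 via {0↦1, 1↦4}  →  V:2 E:1  edges: 1-q->0
halt: no rule applies after step 3
NF nodes: {0:A, 1:B}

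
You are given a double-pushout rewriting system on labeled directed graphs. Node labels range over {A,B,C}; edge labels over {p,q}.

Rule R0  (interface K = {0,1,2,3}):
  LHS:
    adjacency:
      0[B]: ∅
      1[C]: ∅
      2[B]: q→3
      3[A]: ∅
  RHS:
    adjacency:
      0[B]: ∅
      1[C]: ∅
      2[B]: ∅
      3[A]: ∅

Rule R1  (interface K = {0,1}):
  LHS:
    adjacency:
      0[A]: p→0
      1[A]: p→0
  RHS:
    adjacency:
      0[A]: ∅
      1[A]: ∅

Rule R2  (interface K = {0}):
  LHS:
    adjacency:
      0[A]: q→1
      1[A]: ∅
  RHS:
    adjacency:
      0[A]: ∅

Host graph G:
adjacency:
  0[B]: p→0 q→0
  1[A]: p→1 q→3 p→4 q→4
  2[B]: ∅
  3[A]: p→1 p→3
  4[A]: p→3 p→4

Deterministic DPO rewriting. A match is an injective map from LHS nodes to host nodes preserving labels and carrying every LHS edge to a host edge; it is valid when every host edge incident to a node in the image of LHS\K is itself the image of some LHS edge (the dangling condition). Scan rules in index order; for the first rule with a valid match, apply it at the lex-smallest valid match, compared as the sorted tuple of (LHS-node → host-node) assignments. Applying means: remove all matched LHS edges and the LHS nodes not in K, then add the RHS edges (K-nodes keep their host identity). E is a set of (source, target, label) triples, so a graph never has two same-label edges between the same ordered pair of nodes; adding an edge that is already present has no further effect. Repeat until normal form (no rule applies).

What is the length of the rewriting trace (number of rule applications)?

initial: |V|=5 |E|=10  E = 0-p->0 0-q->0 1-p->1 1-q->3 1-p->4 1-q->4 3-p->1 3-p->3 4-p->3 4-p->4
step 1: apply R1 at {0↦1, 1↦3}  → |V|=5 |E|=8  E = 0-p->0 0-q->0 1-q->3 1-p->4 1-q->4 3-p->3 4-p->3 4-p->4
step 2: apply R1 at {0↦3, 1↦4}  → |V|=5 |E|=6  E = 0-p->0 0-q->0 1-q->3 1-p->4 1-q->4 4-p->4
step 3: apply R1 at {0↦4, 1↦1}  → |V|=5 |E|=4  E = 0-p->0 0-q->0 1-q->3 1-q->4
step 4: apply R2 at {0↦1, 1↦3}  → |V|=4 |E|=3  E = 0-p->0 0-q->0 1-q->4
step 5: apply R2 at {0↦1, 1↦4}  → |V|=3 |E|=2  E = 0-p->0 0-q->0
normal form: no rule applies after step 5

Answer: 5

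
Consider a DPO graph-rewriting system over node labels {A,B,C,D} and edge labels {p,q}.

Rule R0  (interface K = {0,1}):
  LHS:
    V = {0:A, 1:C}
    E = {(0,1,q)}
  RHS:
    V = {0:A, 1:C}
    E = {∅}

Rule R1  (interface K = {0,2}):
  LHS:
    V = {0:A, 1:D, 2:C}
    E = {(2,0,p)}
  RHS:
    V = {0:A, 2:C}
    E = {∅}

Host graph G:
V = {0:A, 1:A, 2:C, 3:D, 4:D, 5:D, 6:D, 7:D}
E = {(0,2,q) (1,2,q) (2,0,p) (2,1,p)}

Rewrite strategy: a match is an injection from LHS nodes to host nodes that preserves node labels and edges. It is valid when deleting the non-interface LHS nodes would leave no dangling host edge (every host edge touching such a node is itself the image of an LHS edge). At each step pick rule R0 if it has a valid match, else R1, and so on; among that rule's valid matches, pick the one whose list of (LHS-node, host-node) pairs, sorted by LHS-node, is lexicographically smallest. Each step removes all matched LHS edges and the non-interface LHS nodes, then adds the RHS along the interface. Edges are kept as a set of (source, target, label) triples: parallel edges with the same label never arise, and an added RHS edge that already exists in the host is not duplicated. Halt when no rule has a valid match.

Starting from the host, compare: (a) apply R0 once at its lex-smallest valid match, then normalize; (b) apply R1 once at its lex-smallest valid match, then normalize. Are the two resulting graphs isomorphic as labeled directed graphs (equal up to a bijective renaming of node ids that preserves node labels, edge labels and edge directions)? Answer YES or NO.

Answer: YES

Steps:
branch R0-first: apply at {0↦0, 1↦2} → |E|=3, then 3 more step(s) → NF |V|=6 |E|=0 V={0:A, 1:A, 2:C, 5:D, 6:D, 7:D} E=∅
branch R1-first: apply at {0↦0, 1↦3, 2↦2} → |E|=3, then 3 more step(s) → NF |V|=6 |E|=0 V={0:A, 1:A, 2:C, 5:D, 6:D, 7:D} E=∅
graphs isomorphic (equal up to label-preserving node renaming)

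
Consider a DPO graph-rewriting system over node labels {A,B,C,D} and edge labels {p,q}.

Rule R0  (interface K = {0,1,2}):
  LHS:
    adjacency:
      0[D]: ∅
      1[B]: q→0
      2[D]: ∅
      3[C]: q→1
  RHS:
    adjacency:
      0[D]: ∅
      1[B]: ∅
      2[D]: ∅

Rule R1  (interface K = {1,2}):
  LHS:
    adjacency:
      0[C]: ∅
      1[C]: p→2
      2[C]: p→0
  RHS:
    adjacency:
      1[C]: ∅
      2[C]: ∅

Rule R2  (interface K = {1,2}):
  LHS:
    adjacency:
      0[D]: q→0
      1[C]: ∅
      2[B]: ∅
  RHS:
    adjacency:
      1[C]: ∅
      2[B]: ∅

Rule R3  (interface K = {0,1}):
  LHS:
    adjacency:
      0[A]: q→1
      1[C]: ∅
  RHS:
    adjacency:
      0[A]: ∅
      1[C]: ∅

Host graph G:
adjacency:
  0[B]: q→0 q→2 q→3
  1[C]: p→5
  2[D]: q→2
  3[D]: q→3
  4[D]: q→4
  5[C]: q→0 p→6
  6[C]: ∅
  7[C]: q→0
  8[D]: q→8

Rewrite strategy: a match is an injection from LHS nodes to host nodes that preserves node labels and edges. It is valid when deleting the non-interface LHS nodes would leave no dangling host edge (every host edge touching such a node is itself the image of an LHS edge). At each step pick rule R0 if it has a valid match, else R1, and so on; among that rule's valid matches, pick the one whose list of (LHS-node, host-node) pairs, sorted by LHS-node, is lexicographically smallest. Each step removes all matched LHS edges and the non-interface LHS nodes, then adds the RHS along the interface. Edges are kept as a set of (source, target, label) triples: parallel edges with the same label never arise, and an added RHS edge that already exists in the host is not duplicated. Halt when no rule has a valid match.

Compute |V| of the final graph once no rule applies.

start.  V:9 E:11  edges: 0-q->0 0-q->2 0-q->3 1-p->5 2-q->2 3-q->3 4-q->4 5-q->0 5-p->6 7-q->0 8-q->8
1. fire R0 via {0↦2, 1↦0, 2↦3, 3↦7}  →  V:8 E:9  edges: 0-q->0 0-q->3 1-p->5 2-q->2 3-q->3 4-q->4 5-q->0 5-p->6 8-q->8
2. fire R1 via {0↦6, 1↦1, 2↦5}  →  V:7 E:7  edges: 0-q->0 0-q->3 2-q->2 3-q->3 4-q->4 5-q->0 8-q->8
3. fire R0 via {0↦3, 1↦0, 2↦2, 3↦5}  →  V:6 E:5  edges: 0-q->0 2-q->2 3-q->3 4-q->4 8-q->8
4. fire R2 via {0↦2, 1↦1, 2↦0}  →  V:5 E:4  edges: 0-q->0 3-q->3 4-q->4 8-q->8
5. fire R2 via {0↦3, 1↦1, 2↦0}  →  V:4 E:3  edges: 0-q->0 4-q->4 8-q->8
6. fire R2 via {0↦4, 1↦1, 2↦0}  →  V:3 E:2  edges: 0-q->0 8-q->8
7. fire R2 via {0↦8, 1↦1, 2↦0}  →  V:2 E:1  edges: 0-q->0
final graph: no rule applies after step 7
NF nodes: {0:B, 1:C}

Answer: 2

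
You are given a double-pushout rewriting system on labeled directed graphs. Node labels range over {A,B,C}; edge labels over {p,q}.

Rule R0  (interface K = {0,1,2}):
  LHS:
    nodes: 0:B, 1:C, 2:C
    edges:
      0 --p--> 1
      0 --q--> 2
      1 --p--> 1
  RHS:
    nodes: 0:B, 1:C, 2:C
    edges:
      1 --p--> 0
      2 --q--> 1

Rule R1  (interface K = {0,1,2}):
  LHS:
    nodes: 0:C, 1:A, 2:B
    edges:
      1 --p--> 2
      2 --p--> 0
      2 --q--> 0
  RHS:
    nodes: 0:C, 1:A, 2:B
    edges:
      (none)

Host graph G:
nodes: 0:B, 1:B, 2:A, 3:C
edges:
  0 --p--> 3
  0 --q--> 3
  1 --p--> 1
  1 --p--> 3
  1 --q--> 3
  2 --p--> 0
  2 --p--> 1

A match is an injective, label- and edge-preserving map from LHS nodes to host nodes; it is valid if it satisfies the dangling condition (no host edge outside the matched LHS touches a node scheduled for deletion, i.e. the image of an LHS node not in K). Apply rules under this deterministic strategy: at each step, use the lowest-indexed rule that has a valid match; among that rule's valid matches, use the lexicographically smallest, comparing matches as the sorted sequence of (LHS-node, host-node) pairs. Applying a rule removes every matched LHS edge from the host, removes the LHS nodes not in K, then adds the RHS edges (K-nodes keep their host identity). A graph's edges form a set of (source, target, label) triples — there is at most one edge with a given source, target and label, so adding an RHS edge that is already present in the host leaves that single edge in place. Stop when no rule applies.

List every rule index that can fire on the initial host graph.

Answer: [R1]

Derivation:
R0: no valid match — LHS pattern not found
R1: 2 valid matches — {0↦3, 1↦2, 2↦0}, {0↦3, 1↦2, 2↦1}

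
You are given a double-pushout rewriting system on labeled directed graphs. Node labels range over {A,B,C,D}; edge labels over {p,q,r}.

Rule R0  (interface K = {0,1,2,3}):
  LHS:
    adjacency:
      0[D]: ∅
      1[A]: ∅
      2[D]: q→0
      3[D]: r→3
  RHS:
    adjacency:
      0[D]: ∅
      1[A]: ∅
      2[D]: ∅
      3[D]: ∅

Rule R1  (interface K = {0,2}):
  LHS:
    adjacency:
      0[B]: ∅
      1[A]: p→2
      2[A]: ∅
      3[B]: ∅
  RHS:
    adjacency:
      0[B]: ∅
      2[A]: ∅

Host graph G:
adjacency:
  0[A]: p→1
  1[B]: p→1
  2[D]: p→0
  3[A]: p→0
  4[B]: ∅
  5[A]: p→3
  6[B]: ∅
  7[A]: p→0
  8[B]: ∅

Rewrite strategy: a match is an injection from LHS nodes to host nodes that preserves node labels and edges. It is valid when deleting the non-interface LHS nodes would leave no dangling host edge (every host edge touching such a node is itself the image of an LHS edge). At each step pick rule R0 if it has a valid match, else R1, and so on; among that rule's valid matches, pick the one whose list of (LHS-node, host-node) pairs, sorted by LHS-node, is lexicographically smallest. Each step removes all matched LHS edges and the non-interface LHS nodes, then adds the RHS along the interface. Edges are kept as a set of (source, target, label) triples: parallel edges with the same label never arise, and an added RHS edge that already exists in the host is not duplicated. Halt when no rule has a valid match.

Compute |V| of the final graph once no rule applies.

Answer: 3

Derivation:
initial: |V|=9 |E|=6  E = 0-p->1 1-p->1 2-p->0 3-p->0 5-p->3 7-p->0
step 1: apply R1 at {0↦1, 1↦5, 2↦3, 3↦4}  → |V|=7 |E|=5  E = 0-p->1 1-p->1 2-p->0 3-p->0 7-p->0
step 2: apply R1 at {0↦1, 1↦3, 2↦0, 3↦6}  → |V|=5 |E|=4  E = 0-p->1 1-p->1 2-p->0 7-p->0
step 3: apply R1 at {0↦1, 1↦7, 2↦0, 3↦8}  → |V|=3 |E|=3  E = 0-p->1 1-p->1 2-p->0
normal form: no rule applies after step 3
NF nodes: {0:A, 1:B, 2:D}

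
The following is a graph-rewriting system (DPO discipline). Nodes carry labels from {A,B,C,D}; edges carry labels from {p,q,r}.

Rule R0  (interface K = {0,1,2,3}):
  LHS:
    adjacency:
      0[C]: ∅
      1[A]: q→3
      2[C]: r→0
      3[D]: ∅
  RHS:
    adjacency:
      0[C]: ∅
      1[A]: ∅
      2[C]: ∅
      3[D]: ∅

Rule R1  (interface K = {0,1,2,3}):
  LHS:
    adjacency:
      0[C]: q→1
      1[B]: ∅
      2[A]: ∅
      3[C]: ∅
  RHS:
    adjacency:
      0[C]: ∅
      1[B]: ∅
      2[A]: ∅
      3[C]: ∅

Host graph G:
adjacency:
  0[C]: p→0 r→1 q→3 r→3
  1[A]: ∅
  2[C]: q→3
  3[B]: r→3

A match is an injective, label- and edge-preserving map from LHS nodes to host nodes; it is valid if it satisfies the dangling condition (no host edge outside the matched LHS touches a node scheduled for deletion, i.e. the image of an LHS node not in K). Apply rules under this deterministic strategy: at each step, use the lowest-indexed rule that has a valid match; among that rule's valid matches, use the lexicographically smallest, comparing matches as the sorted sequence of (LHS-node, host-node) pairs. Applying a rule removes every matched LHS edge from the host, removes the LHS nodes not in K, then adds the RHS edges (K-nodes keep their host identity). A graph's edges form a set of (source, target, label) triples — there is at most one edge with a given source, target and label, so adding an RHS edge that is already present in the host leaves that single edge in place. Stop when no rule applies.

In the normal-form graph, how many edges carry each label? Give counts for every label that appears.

Answer: p:1 r:3

Derivation:
start.  V:4 E:6  edges: 0-p->0 0-r->1 0-q->3 0-r->3 2-q->3 3-r->3
1. fire R1 via {0↦0, 1↦3, 2↦1, 3↦2}  →  V:4 E:5  edges: 0-p->0 0-r->1 0-r->3 2-q->3 3-r->3
2. fire R1 via {0↦2, 1↦3, 2↦1, 3↦0}  →  V:4 E:4  edges: 0-p->0 0-r->1 0-r->3 3-r->3
normal form: no rule applies after step 2
NF edges: [(0, 0, 'p'), (0, 1, 'r'), (0, 3, 'r'), (3, 3, 'r')]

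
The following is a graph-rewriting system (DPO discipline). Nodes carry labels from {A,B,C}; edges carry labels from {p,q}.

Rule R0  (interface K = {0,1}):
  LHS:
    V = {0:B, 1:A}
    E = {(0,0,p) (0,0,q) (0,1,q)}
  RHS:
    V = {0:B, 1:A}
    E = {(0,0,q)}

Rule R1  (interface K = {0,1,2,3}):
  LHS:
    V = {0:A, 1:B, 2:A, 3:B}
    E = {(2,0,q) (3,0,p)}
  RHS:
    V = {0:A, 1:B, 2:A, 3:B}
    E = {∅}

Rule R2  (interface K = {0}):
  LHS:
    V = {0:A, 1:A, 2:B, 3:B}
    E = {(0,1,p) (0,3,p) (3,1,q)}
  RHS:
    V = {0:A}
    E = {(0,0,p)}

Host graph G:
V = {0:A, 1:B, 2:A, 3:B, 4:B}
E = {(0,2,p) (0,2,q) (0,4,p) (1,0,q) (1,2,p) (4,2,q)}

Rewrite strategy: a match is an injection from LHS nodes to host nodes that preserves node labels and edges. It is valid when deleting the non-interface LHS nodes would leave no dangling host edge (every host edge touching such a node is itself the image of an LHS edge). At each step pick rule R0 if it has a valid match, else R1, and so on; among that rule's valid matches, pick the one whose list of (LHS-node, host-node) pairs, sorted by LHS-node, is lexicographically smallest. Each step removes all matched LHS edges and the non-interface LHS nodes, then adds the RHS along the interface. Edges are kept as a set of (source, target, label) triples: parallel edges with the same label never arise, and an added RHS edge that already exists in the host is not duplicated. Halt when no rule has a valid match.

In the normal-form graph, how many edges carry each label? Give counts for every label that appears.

[0] host  ⇒  5 nodes, 6 edges  {0-p->2 0-q->2 0-p->4 1-q->0 1-p->2 4-q->2}
[1] R1 @ {0↦2, 1↦3, 2↦0, 3↦1}  ⇒  5 nodes, 4 edges  {0-p->2 0-p->4 1-q->0 4-q->2}
[2] R2 @ {0↦0, 1↦2, 2↦3, 3↦4}  ⇒  2 nodes, 2 edges  {0-p->0 1-q->0}
final graph: no rule applies after step 2
NF edges: [(0, 0, 'p'), (1, 0, 'q')]

Answer: p:1 q:1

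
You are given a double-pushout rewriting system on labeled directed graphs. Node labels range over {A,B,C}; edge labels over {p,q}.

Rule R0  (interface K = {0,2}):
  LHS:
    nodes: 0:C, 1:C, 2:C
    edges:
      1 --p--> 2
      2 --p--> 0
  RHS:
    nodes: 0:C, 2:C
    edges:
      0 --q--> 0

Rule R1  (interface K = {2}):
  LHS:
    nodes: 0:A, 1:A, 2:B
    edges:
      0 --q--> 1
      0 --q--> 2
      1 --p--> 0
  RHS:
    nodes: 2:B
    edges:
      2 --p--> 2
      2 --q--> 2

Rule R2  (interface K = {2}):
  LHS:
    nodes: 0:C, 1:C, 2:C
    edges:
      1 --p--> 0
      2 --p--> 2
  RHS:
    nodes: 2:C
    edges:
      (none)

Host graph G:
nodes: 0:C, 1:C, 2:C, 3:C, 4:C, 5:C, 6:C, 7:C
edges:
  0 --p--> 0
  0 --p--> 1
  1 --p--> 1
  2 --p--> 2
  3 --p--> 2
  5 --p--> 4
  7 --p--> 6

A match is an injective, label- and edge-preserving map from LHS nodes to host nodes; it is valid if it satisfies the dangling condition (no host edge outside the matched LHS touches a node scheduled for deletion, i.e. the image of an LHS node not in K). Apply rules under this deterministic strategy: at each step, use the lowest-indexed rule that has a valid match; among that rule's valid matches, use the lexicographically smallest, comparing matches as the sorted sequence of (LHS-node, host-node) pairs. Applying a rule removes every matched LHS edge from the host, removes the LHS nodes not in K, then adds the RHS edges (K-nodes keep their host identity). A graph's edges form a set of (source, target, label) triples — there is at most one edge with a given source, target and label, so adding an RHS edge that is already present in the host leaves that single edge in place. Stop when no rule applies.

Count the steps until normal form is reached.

Answer: 3

Derivation:
[0] host  ⇒  8 nodes, 7 edges  {0-p->0 0-p->1 1-p->1 2-p->2 3-p->2 5-p->4 7-p->6}
[1] R2 @ {0↦4, 1↦5, 2↦0}  ⇒  6 nodes, 5 edges  {0-p->1 1-p->1 2-p->2 3-p->2 7-p->6}
[2] R2 @ {0↦6, 1↦7, 2↦1}  ⇒  4 nodes, 3 edges  {0-p->1 2-p->2 3-p->2}
[3] R2 @ {0↦1, 1↦0, 2↦2}  ⇒  2 nodes, 1 edges  {3-p->2}
final graph: no rule applies after step 3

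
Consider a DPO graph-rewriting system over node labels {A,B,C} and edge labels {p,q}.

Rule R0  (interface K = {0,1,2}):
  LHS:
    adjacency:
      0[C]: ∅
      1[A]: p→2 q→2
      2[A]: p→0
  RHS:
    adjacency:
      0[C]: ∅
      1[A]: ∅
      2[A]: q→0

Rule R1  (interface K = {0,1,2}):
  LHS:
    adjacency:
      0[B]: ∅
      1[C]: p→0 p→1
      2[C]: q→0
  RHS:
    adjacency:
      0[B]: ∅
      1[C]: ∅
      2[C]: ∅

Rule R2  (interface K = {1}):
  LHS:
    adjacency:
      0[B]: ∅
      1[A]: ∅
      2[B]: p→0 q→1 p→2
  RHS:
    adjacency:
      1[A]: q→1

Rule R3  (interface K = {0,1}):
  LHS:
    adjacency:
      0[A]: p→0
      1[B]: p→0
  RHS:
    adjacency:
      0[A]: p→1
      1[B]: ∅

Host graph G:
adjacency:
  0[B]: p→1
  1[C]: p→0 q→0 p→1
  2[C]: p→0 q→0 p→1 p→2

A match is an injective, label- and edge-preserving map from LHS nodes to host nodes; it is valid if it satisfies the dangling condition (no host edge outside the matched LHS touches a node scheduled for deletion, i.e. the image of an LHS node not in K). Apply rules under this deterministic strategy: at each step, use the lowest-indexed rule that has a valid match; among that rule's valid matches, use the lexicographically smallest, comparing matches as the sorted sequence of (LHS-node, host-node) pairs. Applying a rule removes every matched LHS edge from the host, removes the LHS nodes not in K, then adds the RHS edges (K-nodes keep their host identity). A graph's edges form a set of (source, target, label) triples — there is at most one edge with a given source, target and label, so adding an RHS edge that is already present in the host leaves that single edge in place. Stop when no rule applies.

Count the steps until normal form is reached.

start.  V:3 E:8  edges: 0-p->1 1-p->0 1-q->0 1-p->1 2-p->0 2-q->0 2-p->1 2-p->2
1. fire R1 via {0↦0, 1↦1, 2↦2}  →  V:3 E:5  edges: 0-p->1 1-q->0 2-p->0 2-p->1 2-p->2
2. fire R1 via {0↦0, 1↦2, 2↦1}  →  V:3 E:2  edges: 0-p->1 2-p->1
normal form: no rule applies after step 2

Answer: 2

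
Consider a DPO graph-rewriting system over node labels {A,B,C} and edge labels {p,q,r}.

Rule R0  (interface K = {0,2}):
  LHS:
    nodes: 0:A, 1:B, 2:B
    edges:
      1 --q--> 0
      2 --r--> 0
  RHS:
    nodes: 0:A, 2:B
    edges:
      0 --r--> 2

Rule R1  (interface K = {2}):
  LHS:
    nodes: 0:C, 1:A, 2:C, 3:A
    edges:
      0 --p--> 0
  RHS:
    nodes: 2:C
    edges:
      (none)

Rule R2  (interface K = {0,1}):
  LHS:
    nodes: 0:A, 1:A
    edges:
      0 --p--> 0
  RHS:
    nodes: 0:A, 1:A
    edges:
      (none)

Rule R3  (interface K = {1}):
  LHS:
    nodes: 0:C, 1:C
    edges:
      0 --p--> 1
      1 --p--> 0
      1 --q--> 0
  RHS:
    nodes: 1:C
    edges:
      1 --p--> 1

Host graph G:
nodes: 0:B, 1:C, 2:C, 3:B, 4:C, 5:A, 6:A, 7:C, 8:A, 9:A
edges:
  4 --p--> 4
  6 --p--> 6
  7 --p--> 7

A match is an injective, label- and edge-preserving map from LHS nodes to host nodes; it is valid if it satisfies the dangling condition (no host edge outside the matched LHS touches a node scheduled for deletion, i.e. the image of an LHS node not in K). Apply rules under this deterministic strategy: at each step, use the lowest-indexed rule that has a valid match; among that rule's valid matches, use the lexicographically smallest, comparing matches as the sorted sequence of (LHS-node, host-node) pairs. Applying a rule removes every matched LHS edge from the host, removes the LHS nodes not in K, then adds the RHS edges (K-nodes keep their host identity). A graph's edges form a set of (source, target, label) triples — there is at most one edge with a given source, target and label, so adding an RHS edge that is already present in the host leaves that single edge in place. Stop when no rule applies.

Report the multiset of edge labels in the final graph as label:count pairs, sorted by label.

Answer: (no edges)

Derivation:
[0] host  ⇒  10 nodes, 3 edges  {4-p->4 6-p->6 7-p->7}
[1] R1 @ {0↦4, 1↦5, 2↦1, 3↦8}  ⇒  7 nodes, 2 edges  {6-p->6 7-p->7}
[2] R2 @ {0↦6, 1↦9}  ⇒  7 nodes, 1 edges  {7-p->7}
[3] R1 @ {0↦7, 1↦6, 2↦1, 3↦9}  ⇒  4 nodes, 0 edges  {∅}
final graph: no rule applies after step 3
NF edges: []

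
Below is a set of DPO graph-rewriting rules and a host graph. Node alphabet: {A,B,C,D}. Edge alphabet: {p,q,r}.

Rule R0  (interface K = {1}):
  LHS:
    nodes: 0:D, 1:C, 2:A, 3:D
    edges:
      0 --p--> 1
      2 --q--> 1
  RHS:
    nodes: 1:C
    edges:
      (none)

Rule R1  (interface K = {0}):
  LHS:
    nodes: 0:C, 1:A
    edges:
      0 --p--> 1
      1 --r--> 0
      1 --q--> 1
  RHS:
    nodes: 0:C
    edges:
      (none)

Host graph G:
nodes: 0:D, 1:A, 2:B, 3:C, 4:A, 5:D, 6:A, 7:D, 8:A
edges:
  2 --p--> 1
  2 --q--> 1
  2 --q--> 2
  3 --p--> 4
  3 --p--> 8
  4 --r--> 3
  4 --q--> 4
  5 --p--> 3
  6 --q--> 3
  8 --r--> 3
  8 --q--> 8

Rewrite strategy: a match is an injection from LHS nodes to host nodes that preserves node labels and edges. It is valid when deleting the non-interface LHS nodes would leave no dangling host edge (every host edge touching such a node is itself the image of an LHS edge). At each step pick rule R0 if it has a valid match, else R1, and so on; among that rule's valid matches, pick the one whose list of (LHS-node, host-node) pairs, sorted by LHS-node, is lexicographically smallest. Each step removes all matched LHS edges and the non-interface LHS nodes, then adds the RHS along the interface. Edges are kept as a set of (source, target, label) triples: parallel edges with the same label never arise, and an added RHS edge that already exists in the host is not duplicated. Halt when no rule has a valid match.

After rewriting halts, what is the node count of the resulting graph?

Answer: 4

Rewrite trace:
[0] host  ⇒  9 nodes, 11 edges  {2-p->1 2-q->1 2-q->2 3-p->4 3-p->8 4-r->3 4-q->4 5-p->3 6-q->3 8-r->3 8-q->8}
[1] R0 @ {0↦5, 1↦3, 2↦6, 3↦0}  ⇒  6 nodes, 9 edges  {2-p->1 2-q->1 2-q->2 3-p->4 3-p->8 4-r->3 4-q->4 8-r->3 8-q->8}
[2] R1 @ {0↦3, 1↦4}  ⇒  5 nodes, 6 edges  {2-p->1 2-q->1 2-q->2 3-p->8 8-r->3 8-q->8}
[3] R1 @ {0↦3, 1↦8}  ⇒  4 nodes, 3 edges  {2-p->1 2-q->1 2-q->2}
normal form: no rule applies after step 3
NF nodes: {1:A, 2:B, 3:C, 7:D}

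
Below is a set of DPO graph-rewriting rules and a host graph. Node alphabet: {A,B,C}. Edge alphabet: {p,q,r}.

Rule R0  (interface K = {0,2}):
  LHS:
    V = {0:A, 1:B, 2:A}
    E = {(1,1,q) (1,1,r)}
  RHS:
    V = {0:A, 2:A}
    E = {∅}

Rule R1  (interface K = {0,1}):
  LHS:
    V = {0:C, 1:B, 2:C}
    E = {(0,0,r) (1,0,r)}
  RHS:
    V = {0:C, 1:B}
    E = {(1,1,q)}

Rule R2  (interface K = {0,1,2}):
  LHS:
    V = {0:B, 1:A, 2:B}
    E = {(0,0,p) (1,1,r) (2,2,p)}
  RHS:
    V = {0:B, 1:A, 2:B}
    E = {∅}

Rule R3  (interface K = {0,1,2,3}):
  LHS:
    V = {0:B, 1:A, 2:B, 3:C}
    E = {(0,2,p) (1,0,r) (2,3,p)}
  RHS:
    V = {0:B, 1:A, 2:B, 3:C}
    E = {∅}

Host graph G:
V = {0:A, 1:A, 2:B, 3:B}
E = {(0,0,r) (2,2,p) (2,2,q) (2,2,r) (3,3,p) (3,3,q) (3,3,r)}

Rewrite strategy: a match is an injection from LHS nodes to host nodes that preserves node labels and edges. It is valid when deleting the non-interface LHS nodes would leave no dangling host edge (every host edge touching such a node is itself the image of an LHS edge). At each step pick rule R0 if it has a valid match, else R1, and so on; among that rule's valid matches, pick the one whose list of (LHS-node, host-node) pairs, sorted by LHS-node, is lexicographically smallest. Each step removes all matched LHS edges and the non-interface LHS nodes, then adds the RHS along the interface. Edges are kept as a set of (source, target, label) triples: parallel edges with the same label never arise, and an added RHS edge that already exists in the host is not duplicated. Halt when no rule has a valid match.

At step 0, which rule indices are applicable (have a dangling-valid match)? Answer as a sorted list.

R0: no valid match — 4 raw matches, all fail dangling condition
R1: no valid match — LHS pattern not found
R2: 2 valid matches — {0↦2, 1↦0, 2↦3}, {0↦3, 1↦0, 2↦2}
R3: no valid match — LHS pattern not found

Answer: [R2]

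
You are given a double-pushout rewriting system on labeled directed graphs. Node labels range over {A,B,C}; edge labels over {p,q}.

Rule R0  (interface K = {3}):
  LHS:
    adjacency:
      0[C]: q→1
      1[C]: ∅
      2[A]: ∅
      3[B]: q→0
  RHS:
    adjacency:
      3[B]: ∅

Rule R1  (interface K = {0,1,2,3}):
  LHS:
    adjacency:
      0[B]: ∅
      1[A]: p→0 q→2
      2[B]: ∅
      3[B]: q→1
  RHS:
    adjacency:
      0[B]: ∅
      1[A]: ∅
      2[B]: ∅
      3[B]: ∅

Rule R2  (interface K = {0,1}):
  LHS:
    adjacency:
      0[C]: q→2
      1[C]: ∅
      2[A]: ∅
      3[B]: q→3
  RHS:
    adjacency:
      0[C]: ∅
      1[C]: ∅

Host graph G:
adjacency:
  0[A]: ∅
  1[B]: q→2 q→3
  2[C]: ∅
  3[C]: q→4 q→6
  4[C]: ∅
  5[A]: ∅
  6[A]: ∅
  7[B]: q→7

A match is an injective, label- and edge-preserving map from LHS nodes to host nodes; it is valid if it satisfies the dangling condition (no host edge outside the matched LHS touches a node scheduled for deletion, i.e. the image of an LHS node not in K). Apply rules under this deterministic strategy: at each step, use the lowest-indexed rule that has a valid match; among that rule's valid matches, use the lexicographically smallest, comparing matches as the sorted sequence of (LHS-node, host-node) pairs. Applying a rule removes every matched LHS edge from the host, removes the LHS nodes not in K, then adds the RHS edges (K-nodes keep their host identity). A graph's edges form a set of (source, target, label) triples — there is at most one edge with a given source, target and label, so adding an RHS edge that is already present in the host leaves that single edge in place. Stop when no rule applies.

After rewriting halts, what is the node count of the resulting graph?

[0] host  ⇒  8 nodes, 5 edges  {1-q->2 1-q->3 3-q->4 3-q->6 7-q->7}
[1] R2 @ {0↦3, 1↦2, 2↦6, 3↦7}  ⇒  6 nodes, 3 edges  {1-q->2 1-q->3 3-q->4}
[2] R0 @ {0↦3, 1↦4, 2↦0, 3↦1}  ⇒  3 nodes, 1 edges  {1-q->2}
normal form: no rule applies after step 2
NF nodes: {1:B, 2:C, 5:A}

Answer: 3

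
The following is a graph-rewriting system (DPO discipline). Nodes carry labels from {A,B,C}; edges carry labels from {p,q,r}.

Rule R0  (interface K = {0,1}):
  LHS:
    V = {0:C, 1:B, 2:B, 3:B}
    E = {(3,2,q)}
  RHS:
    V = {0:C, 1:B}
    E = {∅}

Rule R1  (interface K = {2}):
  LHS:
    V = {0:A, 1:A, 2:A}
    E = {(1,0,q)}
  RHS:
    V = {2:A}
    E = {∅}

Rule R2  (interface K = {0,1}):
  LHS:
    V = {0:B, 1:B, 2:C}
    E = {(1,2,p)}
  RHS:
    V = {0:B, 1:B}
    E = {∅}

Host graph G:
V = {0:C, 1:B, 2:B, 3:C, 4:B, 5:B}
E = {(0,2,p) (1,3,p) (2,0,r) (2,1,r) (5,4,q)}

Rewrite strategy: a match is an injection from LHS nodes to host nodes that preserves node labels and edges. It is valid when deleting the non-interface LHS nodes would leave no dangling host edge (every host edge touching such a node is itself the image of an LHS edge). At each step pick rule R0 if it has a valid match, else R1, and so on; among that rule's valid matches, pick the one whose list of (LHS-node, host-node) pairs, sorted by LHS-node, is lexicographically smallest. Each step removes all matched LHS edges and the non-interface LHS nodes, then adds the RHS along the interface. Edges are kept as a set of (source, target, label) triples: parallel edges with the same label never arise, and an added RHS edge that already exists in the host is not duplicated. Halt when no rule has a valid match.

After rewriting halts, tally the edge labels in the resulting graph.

Answer: p:1 r:2

Rewrite trace:
initial: |V|=6 |E|=5  E = 0-p->2 1-p->3 2-r->0 2-r->1 5-q->4
step 1: apply R0 at {0↦0, 1↦1, 2↦4, 3↦5}  → |V|=4 |E|=4  E = 0-p->2 1-p->3 2-r->0 2-r->1
step 2: apply R2 at {0↦2, 1↦1, 2↦3}  → |V|=3 |E|=3  E = 0-p->2 2-r->0 2-r->1
final graph: no rule applies after step 2
NF edges: [(0, 2, 'p'), (2, 0, 'r'), (2, 1, 'r')]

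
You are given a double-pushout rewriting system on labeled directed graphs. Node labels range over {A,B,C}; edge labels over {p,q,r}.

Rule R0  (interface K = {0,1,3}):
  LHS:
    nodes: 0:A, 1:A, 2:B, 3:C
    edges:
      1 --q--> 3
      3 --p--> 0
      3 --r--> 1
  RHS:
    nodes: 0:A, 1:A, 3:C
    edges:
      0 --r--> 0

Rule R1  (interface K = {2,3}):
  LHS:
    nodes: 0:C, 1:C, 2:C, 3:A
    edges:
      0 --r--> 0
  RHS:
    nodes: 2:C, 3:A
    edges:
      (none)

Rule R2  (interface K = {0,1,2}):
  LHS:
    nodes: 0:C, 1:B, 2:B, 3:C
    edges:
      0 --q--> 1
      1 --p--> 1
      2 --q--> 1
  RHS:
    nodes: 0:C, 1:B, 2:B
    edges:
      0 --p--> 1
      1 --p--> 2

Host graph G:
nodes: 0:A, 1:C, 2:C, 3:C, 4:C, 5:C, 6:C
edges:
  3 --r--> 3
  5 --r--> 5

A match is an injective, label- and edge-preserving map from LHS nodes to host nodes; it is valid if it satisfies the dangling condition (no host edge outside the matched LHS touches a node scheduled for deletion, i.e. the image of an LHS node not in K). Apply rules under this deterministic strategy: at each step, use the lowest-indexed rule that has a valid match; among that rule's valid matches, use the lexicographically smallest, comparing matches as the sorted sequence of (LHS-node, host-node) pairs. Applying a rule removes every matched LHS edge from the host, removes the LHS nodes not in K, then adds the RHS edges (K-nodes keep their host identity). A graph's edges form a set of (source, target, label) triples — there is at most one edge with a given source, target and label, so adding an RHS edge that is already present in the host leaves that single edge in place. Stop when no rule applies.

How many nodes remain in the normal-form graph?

Answer: 3

Derivation:
initial: |V|=7 |E|=2  E = 3-r->3 5-r->5
step 1: apply R1 at {0↦3, 1↦1, 2↦2, 3↦0}  → |V|=5 |E|=1  E = 5-r->5
step 2: apply R1 at {0↦5, 1↦2, 2↦4, 3↦0}  → |V|=3 |E|=0  E = ∅
final graph: no rule applies after step 2
NF nodes: {0:A, 4:C, 6:C}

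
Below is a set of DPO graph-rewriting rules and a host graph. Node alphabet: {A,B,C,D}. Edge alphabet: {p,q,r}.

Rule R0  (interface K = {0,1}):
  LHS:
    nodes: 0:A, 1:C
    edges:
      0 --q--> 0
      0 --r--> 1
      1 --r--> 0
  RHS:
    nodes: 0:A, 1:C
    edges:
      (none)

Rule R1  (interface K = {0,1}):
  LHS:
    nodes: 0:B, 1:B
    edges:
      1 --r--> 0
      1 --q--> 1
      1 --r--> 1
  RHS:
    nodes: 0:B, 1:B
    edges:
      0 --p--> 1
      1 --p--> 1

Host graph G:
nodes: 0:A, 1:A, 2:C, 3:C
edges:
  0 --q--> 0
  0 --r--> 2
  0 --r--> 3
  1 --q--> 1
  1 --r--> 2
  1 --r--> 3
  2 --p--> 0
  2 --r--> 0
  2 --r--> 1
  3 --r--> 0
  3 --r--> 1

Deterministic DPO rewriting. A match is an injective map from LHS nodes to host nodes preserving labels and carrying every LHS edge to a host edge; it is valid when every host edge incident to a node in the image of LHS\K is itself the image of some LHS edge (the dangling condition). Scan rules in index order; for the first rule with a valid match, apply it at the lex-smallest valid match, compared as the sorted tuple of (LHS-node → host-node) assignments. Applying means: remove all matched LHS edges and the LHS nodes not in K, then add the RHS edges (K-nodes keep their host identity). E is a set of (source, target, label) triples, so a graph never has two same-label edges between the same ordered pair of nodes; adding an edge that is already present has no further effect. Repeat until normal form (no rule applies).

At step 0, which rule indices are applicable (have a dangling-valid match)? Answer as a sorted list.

R0: 4 valid matches — {0↦0, 1↦2}, {0↦0, 1↦3}, {0↦1, 1↦2} (+1 more)
R1: no valid match — LHS pattern not found

Answer: [R0]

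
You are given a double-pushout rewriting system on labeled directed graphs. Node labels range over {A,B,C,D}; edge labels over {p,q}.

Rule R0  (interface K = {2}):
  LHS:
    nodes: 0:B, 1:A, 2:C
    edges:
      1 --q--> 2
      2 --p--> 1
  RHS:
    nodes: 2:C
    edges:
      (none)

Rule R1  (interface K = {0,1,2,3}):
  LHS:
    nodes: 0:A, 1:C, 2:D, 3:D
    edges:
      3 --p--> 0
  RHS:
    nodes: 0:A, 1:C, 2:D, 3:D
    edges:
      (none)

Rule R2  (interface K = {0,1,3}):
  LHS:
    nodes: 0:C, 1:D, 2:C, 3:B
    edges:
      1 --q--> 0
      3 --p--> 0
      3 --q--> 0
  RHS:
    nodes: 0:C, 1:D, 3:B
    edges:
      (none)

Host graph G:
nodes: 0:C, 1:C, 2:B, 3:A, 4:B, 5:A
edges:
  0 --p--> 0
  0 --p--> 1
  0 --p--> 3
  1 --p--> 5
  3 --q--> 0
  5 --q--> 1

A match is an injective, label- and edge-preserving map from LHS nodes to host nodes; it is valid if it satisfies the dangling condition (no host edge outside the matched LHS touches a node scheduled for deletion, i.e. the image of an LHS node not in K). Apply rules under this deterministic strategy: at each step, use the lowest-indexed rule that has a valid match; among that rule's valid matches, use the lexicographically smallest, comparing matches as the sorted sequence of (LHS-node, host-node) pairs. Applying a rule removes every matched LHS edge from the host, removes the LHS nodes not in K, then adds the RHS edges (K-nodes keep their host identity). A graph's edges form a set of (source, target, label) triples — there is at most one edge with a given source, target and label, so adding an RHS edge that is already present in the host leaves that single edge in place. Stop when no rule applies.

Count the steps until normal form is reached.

start.  V:6 E:6  edges: 0-p->0 0-p->1 0-p->3 1-p->5 3-q->0 5-q->1
1. fire R0 via {0↦2, 1↦3, 2↦0}  →  V:4 E:4  edges: 0-p->0 0-p->1 1-p->5 5-q->1
2. fire R0 via {0↦4, 1↦5, 2↦1}  →  V:2 E:2  edges: 0-p->0 0-p->1
halt: no rule applies after step 2

Answer: 2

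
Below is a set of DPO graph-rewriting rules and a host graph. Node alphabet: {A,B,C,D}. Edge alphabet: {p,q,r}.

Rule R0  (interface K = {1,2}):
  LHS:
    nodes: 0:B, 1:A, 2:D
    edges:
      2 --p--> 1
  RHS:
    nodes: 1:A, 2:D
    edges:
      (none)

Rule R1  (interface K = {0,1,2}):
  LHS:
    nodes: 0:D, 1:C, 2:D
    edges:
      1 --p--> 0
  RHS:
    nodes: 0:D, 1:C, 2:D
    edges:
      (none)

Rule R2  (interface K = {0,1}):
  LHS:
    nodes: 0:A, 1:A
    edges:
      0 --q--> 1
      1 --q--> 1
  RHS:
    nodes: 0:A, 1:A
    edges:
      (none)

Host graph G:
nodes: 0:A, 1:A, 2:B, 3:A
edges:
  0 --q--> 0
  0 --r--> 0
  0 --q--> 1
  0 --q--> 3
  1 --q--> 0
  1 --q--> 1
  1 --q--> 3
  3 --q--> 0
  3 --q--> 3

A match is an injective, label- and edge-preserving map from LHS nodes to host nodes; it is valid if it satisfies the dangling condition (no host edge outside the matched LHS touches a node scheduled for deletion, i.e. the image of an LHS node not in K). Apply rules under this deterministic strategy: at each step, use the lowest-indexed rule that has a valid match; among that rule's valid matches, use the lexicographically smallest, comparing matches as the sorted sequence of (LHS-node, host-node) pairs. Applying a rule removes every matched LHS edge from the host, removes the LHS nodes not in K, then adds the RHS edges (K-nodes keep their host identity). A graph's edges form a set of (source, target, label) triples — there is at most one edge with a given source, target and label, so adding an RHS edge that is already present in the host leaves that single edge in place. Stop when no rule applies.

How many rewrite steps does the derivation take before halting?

Answer: 3

Derivation:
[0] host  ⇒  4 nodes, 9 edges  {0-q->0 0-r->0 0-q->1 0-q->3 1-q->0 1-q->1 1-q->3 3-q->0 3-q->3}
[1] R2 @ {0↦0, 1↦1}  ⇒  4 nodes, 7 edges  {0-q->0 0-r->0 0-q->3 1-q->0 1-q->3 3-q->0 3-q->3}
[2] R2 @ {0↦0, 1↦3}  ⇒  4 nodes, 5 edges  {0-q->0 0-r->0 1-q->0 1-q->3 3-q->0}
[3] R2 @ {0↦1, 1↦0}  ⇒  4 nodes, 3 edges  {0-r->0 1-q->3 3-q->0}
halt: no rule applies after step 3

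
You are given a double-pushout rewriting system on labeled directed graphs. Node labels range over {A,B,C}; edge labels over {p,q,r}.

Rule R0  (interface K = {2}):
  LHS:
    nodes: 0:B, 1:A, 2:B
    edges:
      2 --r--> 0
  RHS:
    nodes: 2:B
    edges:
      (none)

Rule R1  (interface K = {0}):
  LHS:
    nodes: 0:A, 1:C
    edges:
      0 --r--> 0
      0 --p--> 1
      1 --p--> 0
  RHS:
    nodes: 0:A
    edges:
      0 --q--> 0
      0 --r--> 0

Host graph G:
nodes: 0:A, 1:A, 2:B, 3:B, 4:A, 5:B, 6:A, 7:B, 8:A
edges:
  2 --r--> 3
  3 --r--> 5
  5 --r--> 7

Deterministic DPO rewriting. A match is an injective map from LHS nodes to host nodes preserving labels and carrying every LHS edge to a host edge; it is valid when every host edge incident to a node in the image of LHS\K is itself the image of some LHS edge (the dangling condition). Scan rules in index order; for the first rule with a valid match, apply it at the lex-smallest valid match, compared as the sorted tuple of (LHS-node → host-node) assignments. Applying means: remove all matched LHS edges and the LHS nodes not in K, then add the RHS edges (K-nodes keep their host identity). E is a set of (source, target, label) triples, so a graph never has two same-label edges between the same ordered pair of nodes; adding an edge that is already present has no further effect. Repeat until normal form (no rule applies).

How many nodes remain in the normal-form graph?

start.  V:9 E:3  edges: 2-r->3 3-r->5 5-r->7
1. fire R0 via {0↦7, 1↦0, 2↦5}  →  V:7 E:2  edges: 2-r->3 3-r->5
2. fire R0 via {0↦5, 1↦1, 2↦3}  →  V:5 E:1  edges: 2-r->3
3. fire R0 via {0↦3, 1↦4, 2↦2}  →  V:3 E:0  edges: ∅
final graph: no rule applies after step 3
NF nodes: {2:B, 6:A, 8:A}

Answer: 3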